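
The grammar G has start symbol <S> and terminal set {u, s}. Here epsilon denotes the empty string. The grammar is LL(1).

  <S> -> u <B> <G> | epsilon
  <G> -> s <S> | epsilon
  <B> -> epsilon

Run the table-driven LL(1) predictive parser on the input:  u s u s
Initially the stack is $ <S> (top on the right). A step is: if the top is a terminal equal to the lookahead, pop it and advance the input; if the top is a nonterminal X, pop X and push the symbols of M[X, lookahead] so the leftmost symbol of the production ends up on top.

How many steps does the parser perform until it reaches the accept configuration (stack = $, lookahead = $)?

      Stack        Input      Action
   1  $ <S>        u s u s $  expand <S> -> u <B> <G>
   2  $ <G> <B> u  u s u s $  match u
   3  $ <G> <B>    s u s $    expand <B> -> epsilon
   4  $ <G>        s u s $    expand <G> -> s <S>
   5  $ <S> s      s u s $    match s
   6  $ <S>        u s $      expand <S> -> u <B> <G>
   7  $ <G> <B> u  u s $      match u
   8  $ <G> <B>    s $        expand <B> -> epsilon
   9  $ <G>        s $        expand <G> -> s <S>
  10  $ <S> s      s $        match s
  11  $ <S>        $          expand <S> -> epsilon
Accept reached after 11 steps.

11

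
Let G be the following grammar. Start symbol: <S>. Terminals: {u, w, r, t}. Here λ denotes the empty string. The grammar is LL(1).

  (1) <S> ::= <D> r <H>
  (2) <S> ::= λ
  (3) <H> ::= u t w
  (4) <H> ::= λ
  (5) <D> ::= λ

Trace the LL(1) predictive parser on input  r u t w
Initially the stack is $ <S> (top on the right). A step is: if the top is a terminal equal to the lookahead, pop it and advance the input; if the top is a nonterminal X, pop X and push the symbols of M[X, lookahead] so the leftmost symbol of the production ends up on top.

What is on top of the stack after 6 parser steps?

w

     Stack        Input      Action
  1  $ <S>        r u t w $  expand <S> ::= <D> r <H>
  2  $ <H> r <D>  r u t w $  expand <D> ::= λ
  3  $ <H> r      r u t w $  match r
  4  $ <H>        u t w $    expand <H> ::= u t w
  5  $ w t u      u t w $    match u
  6  $ w t        t w $      match t
Stack after step 6: $ w (top = w).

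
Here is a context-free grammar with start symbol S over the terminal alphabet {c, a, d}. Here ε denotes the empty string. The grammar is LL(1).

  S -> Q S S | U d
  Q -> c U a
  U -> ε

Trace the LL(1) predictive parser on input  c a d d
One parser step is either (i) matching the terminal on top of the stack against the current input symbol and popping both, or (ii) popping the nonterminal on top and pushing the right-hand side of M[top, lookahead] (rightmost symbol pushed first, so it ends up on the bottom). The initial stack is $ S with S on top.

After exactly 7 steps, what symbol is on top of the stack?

     Stack        Input      Action
  1  $ S          c a d d $  expand S -> Q S S
  2  $ S S Q      c a d d $  expand Q -> c U a
  3  $ S S a U c  c a d d $  match c
  4  $ S S a U    a d d $    expand U -> ε
  5  $ S S a      a d d $    match a
  6  $ S S        d d $      expand S -> U d
  7  $ S d U      d d $      expand U -> ε
Stack after step 7: $ S d (top = d).

d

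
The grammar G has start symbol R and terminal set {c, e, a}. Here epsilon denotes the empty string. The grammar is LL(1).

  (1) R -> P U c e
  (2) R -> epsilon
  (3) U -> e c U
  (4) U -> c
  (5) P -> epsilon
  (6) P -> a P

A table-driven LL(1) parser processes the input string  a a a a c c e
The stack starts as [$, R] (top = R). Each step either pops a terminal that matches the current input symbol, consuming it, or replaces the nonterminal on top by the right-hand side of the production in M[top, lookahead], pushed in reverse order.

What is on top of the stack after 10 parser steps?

step 1: stack=$ R  input=a a a a c c e $  — expand R -> P U c e
step 2: stack=$ e c U P  input=a a a a c c e $  — expand P -> a P
step 3: stack=$ e c U P a  input=a a a a c c e $  — match a
step 4: stack=$ e c U P  input=a a a c c e $  — expand P -> a P
step 5: stack=$ e c U P a  input=a a a c c e $  — match a
step 6: stack=$ e c U P  input=a a c c e $  — expand P -> a P
step 7: stack=$ e c U P a  input=a a c c e $  — match a
step 8: stack=$ e c U P  input=a c c e $  — expand P -> a P
step 9: stack=$ e c U P a  input=a c c e $  — match a
step 10: stack=$ e c U P  input=c c e $  — expand P -> epsilon
Stack after step 10: $ e c U (top = U).

U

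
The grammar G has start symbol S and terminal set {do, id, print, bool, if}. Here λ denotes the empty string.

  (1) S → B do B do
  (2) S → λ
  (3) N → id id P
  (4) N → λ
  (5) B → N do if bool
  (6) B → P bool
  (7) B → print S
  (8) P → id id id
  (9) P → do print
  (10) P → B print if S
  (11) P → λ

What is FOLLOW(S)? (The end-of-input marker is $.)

{$, bool, do, print}

FIRST(N): from N→id id P we get {id}; from N→λ we get {λ}. So FIRST(N) = {λ, id}.
FIRST(S): from S→B do B do we get {bool, do, id, print}; from S→λ we get {λ}. So FIRST(S) = {λ, bool, do, id, print}.
FIRST(B): from B→N do if bool we get {do, id}; from B→P bool we get {bool, do, id, print}; from B→print S we get {print}. So FIRST(B) = {bool, do, id, print}.
FIRST(P): from P→id id id we get {id}; from P→do print we get {do}; from P→B print if S we get {bool, do, id, print}; from P→λ we get {λ}. So FIRST(P) = {λ, bool, do, id, print}.
FOLLOW(S) includes $ since S is the start symbol.
FOLLOW(N): in B→N do if bool, N is followed by do if bool with FIRST {do}. Thus FOLLOW(N) = {do}.
FOLLOW(B): in S→B do B do (occurrence 1), B is followed by do B do with FIRST {do}; in S→B do B do (occurrence 2), B is followed by do with FIRST {do}; in P→B print if S, B is followed by print if S with FIRST {print}. Thus FOLLOW(B) = {do, print}.
FOLLOW(P): in N→id id P, the suffix after P is empty, so FOLLOW(P) ⊇ FOLLOW(N) = {do}; in B→P bool, P is followed by bool with FIRST {bool}. Thus FOLLOW(P) = {bool, do}.
FOLLOW(S): in B→print S, the suffix after S is empty, so FOLLOW(S) ⊇ FOLLOW(B) = {do, print}; in P→B print if S, the suffix after S is empty, so FOLLOW(S) ⊇ FOLLOW(P) = {bool, do}. Thus FOLLOW(S) = {$, bool, do, print}.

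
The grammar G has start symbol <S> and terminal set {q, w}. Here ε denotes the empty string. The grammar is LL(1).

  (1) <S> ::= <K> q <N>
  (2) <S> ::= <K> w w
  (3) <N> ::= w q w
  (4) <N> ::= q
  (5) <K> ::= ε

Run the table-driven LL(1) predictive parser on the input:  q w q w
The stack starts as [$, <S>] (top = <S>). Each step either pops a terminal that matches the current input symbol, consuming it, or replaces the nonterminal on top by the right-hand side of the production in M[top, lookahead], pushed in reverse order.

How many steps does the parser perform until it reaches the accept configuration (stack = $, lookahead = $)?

7

     Stack        Input      Action
  1  $ <S>        q w q w $  expand <S> ::= <K> q <N>
  2  $ <N> q <K>  q w q w $  expand <K> ::= ε
  3  $ <N> q      q w q w $  match q
  4  $ <N>        w q w $    expand <N> ::= w q w
  5  $ w q w      w q w $    match w
  6  $ w q        q w $      match q
  7  $ w          w $        match w
Accept reached after 7 steps.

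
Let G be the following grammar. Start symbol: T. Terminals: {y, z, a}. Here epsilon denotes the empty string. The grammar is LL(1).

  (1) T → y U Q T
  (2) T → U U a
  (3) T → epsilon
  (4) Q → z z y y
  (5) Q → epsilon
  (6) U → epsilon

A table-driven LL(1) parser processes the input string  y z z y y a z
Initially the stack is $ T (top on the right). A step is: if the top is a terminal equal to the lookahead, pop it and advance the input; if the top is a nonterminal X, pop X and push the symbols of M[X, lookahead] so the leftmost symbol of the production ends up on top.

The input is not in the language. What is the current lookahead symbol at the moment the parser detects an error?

z

      Stack        Input            Action
   1  $ T          y z z y y a z $  expand T → y U Q T
   2  $ T Q U y    y z z y y a z $  match y
   3  $ T Q U      z z y y a z $    expand U → epsilon
   4  $ T Q        z z y y a z $    expand Q → z z y y
   5  $ T y y z z  z z y y a z $    match z
   6  $ T y y z    z y y a z $      match z
   7  $ T y y      y y a z $        match y
   8  $ T y        y a z $          match y
   9  $ T          a z $            expand T → U U a
  10  $ a U U      a z $            expand U → epsilon
  11  $ a U        a z $            expand U → epsilon
  12  $ a          a z $            match a
  13  $            z $              error: stack empty but input remains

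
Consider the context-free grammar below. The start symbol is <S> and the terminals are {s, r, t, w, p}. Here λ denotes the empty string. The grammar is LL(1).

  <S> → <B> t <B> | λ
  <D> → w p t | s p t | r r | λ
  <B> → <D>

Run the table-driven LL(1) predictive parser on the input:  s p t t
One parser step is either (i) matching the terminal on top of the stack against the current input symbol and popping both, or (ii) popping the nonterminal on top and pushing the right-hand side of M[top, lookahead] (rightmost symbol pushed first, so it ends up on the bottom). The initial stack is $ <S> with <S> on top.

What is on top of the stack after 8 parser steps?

     Stack          Input      Action
  1  $ <S>          s p t t $  expand <S> → <B> t <B>
  2  $ <B> t <B>    s p t t $  expand <B> → <D>
  3  $ <B> t <D>    s p t t $  expand <D> → s p t
  4  $ <B> t t p s  s p t t $  match s
  5  $ <B> t t p    p t t $    match p
  6  $ <B> t t      t t $      match t
  7  $ <B> t        t $        match t
  8  $ <B>          $          expand <B> → <D>
Stack after step 8: $ <D> (top = <D>).

<D>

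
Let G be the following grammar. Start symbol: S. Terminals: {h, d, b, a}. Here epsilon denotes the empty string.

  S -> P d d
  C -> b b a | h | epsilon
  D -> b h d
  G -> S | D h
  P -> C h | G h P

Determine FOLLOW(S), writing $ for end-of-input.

FIRST(C) = {epsilon, b, h}
FIRST(D) = {b}
FIRST(S) = {b, h}  (via P d d)
FIRST(G) = {b, h}  (via S, D h)
FIRST(P) = {b, h}  (via C h, G h P)
FOLLOW(S) includes $ since S is the start symbol.
FOLLOW(C): in P->C h, C is followed by h with FIRST {h}. Thus FOLLOW(C) = {h}.
FOLLOW(D): in G->D h, D is followed by h with FIRST {h}. Thus FOLLOW(D) = {h}.
FOLLOW(G): in P->G h P, G is followed by h P with FIRST {h}. Thus FOLLOW(G) = {h}.
FOLLOW(S): in G->S, the suffix after S is empty, so FOLLOW(S) ⊇ FOLLOW(G) = {h}. Thus FOLLOW(S) = {$, h}.
FOLLOW(P): in S->P d d, P is followed by d d with FIRST {d}; in P->G h P, the suffix after P is empty (adds nothing new). Thus FOLLOW(P) = {d}.

{$, h}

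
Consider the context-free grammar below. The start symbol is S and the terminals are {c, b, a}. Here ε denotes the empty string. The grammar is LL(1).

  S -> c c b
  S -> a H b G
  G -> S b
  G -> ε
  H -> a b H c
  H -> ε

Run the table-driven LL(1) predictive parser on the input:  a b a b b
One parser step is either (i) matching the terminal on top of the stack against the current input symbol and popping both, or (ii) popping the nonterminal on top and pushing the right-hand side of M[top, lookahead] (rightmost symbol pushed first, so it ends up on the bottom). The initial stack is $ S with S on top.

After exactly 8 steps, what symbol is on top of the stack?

b

step 1: stack=$ S  input=a b a b b $  — expand S -> a H b G
step 2: stack=$ G b H a  input=a b a b b $  — match a
step 3: stack=$ G b H  input=b a b b $  — expand H -> ε
step 4: stack=$ G b  input=b a b b $  — match b
step 5: stack=$ G  input=a b b $  — expand G -> S b
step 6: stack=$ b S  input=a b b $  — expand S -> a H b G
step 7: stack=$ b G b H a  input=a b b $  — match a
step 8: stack=$ b G b H  input=b b $  — expand H -> ε
Stack after step 8: $ b G b (top = b).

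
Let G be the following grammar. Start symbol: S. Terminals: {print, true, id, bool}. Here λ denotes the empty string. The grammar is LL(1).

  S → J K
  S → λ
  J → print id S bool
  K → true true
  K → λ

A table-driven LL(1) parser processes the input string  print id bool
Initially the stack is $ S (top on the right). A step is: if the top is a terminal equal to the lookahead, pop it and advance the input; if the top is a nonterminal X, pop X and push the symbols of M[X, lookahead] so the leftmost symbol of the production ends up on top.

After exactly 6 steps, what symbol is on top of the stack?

step 1: stack=$ S  input=print id bool $  — expand S → J K
step 2: stack=$ K J  input=print id bool $  — expand J → print id S bool
step 3: stack=$ K bool S id print  input=print id bool $  — match print
step 4: stack=$ K bool S id  input=id bool $  — match id
step 5: stack=$ K bool S  input=bool $  — expand S → λ
step 6: stack=$ K bool  input=bool $  — match bool
Stack after step 6: $ K (top = K).

K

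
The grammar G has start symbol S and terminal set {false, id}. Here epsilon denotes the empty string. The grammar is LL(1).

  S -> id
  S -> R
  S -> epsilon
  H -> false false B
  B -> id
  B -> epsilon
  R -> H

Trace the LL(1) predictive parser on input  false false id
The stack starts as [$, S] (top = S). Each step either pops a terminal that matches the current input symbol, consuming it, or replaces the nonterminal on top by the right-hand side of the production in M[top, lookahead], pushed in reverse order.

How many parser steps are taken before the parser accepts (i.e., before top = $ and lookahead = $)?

step 1: stack=$ S  input=false false id $  — expand S -> R
step 2: stack=$ R  input=false false id $  — expand R -> H
step 3: stack=$ H  input=false false id $  — expand H -> false false B
step 4: stack=$ B false false  input=false false id $  — match false
step 5: stack=$ B false  input=false id $  — match false
step 6: stack=$ B  input=id $  — expand B -> id
step 7: stack=$ id  input=id $  — match id
Accept reached after 7 steps.

7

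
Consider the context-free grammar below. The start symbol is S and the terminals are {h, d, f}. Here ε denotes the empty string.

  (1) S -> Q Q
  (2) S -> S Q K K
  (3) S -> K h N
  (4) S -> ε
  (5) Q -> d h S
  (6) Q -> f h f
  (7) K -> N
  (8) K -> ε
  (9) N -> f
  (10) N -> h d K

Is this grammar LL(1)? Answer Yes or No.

No

FIRST(S) = {ε, d, f, h}
FIRST(Q) = {d, f}
FIRST(K) = {ε, f, h}
FIRST(N) = {f, h}
FOLLOW(S) = {$, d, f, h}
FOLLOW(Q) = {$, d, f, h}
FOLLOW(K) = {$, d, f, h}
FOLLOW(N) = {$, d, f, h}
Cell M[K, f] receives both K -> N and K -> ε — the grammar is not LL(1).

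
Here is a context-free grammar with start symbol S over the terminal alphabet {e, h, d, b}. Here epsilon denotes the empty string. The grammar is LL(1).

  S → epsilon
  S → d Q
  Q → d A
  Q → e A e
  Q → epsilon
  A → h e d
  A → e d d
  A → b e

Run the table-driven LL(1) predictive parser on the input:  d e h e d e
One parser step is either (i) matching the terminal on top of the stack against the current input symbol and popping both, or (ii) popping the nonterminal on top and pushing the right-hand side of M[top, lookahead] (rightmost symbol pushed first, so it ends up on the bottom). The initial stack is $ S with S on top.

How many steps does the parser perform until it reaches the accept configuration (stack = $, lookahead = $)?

     Stack      Input          Action
  1  $ S        d e h e d e $  expand S → d Q
  2  $ Q d      d e h e d e $  match d
  3  $ Q        e h e d e $    expand Q → e A e
  4  $ e A e    e h e d e $    match e
  5  $ e A      h e d e $      expand A → h e d
  6  $ e d e h  h e d e $      match h
  7  $ e d e    e d e $        match e
  8  $ e d      d e $          match d
  9  $ e        e $            match e
Accept reached after 9 steps.

9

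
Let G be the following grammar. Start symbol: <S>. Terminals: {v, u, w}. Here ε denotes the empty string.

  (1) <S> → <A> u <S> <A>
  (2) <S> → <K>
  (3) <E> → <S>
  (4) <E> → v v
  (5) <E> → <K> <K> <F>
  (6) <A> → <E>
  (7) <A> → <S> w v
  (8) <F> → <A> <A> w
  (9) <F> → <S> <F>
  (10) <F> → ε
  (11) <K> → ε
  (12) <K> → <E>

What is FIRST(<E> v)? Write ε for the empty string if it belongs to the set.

FIRST(<S>): from <S>→<A> u <S> <A> we get {u, v, w}; from <S>→<K> we get {ε, u, v, w}. So FIRST(<S>) = {ε, u, v, w}.
FIRST(<E>): from <E>→<S> we get {ε, u, v, w}; from <E>→v v we get {v}; from <E>→<K> <K> <F> we get {ε, u, v, w}. So FIRST(<E>) = {ε, u, v, w}.
FIRST(<A>): from <A>→<E> we get {ε, u, v, w}; from <A>→<S> w v we get {u, v, w}. So FIRST(<A>) = {ε, u, v, w}.
FIRST(<K>): from <K>→ε we get {ε}; from <K>→<E> we get {ε, u, v, w}. So FIRST(<K>) = {ε, u, v, w}.
FIRST(<F>): from <F>→<A> <A> w we get {u, v, w}; from <F>→<S> <F> we get {ε, u, v, w}; from <F>→ε we get {ε}. So FIRST(<F>) = {ε, u, v, w}.
FIRST(<E> v): take FIRST of each symbol in turn, carrying on past any symbol whose FIRST contains ε; result {u, v, w}.

{u, v, w}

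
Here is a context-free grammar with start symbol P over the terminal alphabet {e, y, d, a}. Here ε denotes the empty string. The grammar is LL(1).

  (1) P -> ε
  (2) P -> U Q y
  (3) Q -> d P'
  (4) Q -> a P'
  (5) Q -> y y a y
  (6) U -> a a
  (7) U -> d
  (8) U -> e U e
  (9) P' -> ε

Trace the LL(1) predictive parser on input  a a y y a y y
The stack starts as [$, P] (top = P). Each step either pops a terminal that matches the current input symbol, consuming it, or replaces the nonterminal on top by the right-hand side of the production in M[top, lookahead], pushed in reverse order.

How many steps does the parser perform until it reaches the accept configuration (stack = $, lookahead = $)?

10

step 1: stack=$ P  input=a a y y a y y $  — expand P -> U Q y
step 2: stack=$ y Q U  input=a a y y a y y $  — expand U -> a a
step 3: stack=$ y Q a a  input=a a y y a y y $  — match a
step 4: stack=$ y Q a  input=a y y a y y $  — match a
step 5: stack=$ y Q  input=y y a y y $  — expand Q -> y y a y
step 6: stack=$ y y a y y  input=y y a y y $  — match y
step 7: stack=$ y y a y  input=y a y y $  — match y
step 8: stack=$ y y a  input=a y y $  — match a
step 9: stack=$ y y  input=y y $  — match y
step 10: stack=$ y  input=y $  — match y
Accept reached after 10 steps.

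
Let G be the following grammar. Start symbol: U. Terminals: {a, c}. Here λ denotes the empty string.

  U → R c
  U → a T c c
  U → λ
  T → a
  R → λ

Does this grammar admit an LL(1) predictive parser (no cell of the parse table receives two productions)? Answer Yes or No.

Yes

FIRST(U) = {λ, a, c}
FIRST(T) = {a}
FIRST(R) = {λ}
FOLLOW(U) = {$}
FOLLOW(T) = {c}
FOLLOW(R) = {c}
Each cell of M receives at most one production.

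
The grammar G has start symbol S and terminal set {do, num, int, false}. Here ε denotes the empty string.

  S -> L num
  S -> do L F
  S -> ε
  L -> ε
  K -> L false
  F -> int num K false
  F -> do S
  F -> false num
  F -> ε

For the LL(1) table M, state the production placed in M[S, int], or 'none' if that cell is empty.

FIRST(L): from L->ε we get {ε}. So FIRST(L) = {ε}.
FIRST(F): from F->int num K false we get {int}; from F->do S we get {do}; from F->false num we get {false}; from F->ε we get {ε}. So FIRST(F) = {ε, do, false, int}.
FIRST(S): from S->L num we get {num}; from S->do L F we get {do}; from S->ε we get {ε}. So FIRST(S) = {ε, do, num}.
FIRST(K): from K->L false we get {false}. So FIRST(K) = {false}.
FOLLOW(S) includes $ since S is the start symbol.
FOLLOW(S): in F->do S, the suffix after S is empty, so FOLLOW(S) ⊇ FOLLOW(F) = {$}. Thus FOLLOW(S) = {$}.
FOLLOW(F): in S->do L F, the suffix after F is empty, so FOLLOW(F) ⊇ FOLLOW(S) = {$}. Thus FOLLOW(F) = {$}.
For S -> L num: FIRST(L num) = {num}, so it goes in M[S, t] for t ∈ {num}.
For S -> do L F: FIRST(do L F) = {do}, so it goes in M[S, t] for t ∈ {do}.
For S -> ε: FIRST(ε) = {ε}, so it goes in M[S, t] for t ∈ {}; since ε ∈ FIRST, also for every t ∈ FOLLOW(S) = {$}.
None of these place a production in M[S, int].

none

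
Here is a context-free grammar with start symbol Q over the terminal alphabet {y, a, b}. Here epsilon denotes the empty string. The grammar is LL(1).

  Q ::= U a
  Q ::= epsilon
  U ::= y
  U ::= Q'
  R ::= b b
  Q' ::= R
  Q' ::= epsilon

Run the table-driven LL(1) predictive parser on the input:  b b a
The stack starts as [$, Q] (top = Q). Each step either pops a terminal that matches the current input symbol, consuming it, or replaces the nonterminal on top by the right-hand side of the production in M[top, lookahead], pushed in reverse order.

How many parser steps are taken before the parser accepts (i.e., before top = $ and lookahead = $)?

step 1: stack=$ Q  input=b b a $  — expand Q ::= U a
step 2: stack=$ a U  input=b b a $  — expand U ::= Q'
step 3: stack=$ a Q'  input=b b a $  — expand Q' ::= R
step 4: stack=$ a R  input=b b a $  — expand R ::= b b
step 5: stack=$ a b b  input=b b a $  — match b
step 6: stack=$ a b  input=b a $  — match b
step 7: stack=$ a  input=a $  — match a
Accept reached after 7 steps.

7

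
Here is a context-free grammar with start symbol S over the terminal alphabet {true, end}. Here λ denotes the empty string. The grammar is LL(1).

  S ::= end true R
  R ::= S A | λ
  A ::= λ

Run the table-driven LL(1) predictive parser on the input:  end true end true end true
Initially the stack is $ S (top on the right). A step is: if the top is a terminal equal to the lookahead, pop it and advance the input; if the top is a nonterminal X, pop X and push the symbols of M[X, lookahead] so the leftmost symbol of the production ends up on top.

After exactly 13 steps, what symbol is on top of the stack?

A

      Stack             Input                         Action
   1  $ S               end true end true end true $  expand S ::= end true R
   2  $ R true end      end true end true end true $  match end
   3  $ R true          true end true end true $      match true
   4  $ R               end true end true $           expand R ::= S A
   5  $ A S             end true end true $           expand S ::= end true R
   6  $ A R true end    end true end true $           match end
   7  $ A R true        true end true $               match true
   8  $ A R             end true $                    expand R ::= S A
   9  $ A A S           end true $                    expand S ::= end true R
  10  $ A A R true end  end true $                    match end
  11  $ A A R true      true $                        match true
  12  $ A A R           $                             expand R ::= λ
  13  $ A A             $                             expand A ::= λ
Stack after step 13: $ A (top = A).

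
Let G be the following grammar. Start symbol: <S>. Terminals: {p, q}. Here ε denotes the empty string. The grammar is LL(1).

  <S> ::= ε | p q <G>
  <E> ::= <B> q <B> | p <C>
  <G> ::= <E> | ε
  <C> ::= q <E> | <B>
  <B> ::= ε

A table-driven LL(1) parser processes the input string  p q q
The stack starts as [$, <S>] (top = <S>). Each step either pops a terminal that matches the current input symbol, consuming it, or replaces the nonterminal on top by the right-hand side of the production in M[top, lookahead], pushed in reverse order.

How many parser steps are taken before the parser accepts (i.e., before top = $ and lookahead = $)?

8

     Stack        Input    Action
  1  $ <S>        p q q $  expand <S> ::= p q <G>
  2  $ <G> q p    p q q $  match p
  3  $ <G> q      q q $    match q
  4  $ <G>        q $      expand <G> ::= <E>
  5  $ <E>        q $      expand <E> ::= <B> q <B>
  6  $ <B> q <B>  q $      expand <B> ::= ε
  7  $ <B> q      q $      match q
  8  $ <B>        $        expand <B> ::= ε
Accept reached after 8 steps.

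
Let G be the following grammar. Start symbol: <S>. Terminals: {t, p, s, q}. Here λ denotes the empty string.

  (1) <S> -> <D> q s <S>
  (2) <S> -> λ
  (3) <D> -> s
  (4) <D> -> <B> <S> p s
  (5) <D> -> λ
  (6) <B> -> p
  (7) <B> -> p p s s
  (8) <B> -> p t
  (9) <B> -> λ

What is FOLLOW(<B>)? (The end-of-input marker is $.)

FIRST(<B>): from <B>->p we get {p}; from <B>->p p s s we get {p}; from <B>->p t we get {p}; from <B>->λ we get {λ}. So FIRST(<B>) = {λ, p}.
FIRST(<S>): from <S>-><D> q s <S> we get {p, q, s}; from <S>->λ we get {λ}. So FIRST(<S>) = {λ, p, q, s}.
FIRST(<D>): from <D>->s we get {s}; from <D>-><B> <S> p s we get {p, q, s}; from <D>->λ we get {λ}. So FIRST(<D>) = {λ, p, q, s}.
FOLLOW(<S>) includes $ since <S> is the start symbol.
FOLLOW(<S>): in <S>-><D> q s <S>, the suffix after <S> is empty (adds nothing new); in <D>-><B> <S> p s, <S> is followed by p s with FIRST {p}. Thus FOLLOW(<S>) = {$, p}.
FOLLOW(<D>): in <S>-><D> q s <S>, <D> is followed by q s <S> with FIRST {q}. Thus FOLLOW(<D>) = {q}.
FOLLOW(<B>): in <D>-><B> <S> p s, <B> is followed by <S> p s with FIRST {p, q, s}. Thus FOLLOW(<B>) = {p, q, s}.

{p, q, s}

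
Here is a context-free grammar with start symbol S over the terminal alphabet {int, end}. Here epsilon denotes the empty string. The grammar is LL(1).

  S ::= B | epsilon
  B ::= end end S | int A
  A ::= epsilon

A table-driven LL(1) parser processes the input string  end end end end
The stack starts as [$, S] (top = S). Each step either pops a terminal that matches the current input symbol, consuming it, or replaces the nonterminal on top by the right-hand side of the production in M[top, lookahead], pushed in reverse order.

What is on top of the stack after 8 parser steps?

S

     Stack        Input              Action
  1  $ S          end end end end $  expand S ::= B
  2  $ B          end end end end $  expand B ::= end end S
  3  $ S end end  end end end end $  match end
  4  $ S end      end end end $      match end
  5  $ S          end end $          expand S ::= B
  6  $ B          end end $          expand B ::= end end S
  7  $ S end end  end end $          match end
  8  $ S end      end $              match end
Stack after step 8: $ S (top = S).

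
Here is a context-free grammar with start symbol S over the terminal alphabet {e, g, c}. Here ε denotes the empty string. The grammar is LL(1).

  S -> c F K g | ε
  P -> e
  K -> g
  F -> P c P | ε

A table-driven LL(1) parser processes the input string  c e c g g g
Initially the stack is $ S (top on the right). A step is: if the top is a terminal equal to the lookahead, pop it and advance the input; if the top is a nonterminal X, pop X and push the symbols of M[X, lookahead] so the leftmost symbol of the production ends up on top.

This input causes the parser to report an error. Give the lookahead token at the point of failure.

     Stack        Input          Action
  1  $ S          c e c g g g $  expand S -> c F K g
  2  $ g K F c    c e c g g g $  match c
  3  $ g K F      e c g g g $    expand F -> P c P
  4  $ g K P c P  e c g g g $    expand P -> e
  5  $ g K P c e  e c g g g $    match e
  6  $ g K P c    c g g g $      match c
  7  $ g K P      g g g $        error: M[P, g] is empty

g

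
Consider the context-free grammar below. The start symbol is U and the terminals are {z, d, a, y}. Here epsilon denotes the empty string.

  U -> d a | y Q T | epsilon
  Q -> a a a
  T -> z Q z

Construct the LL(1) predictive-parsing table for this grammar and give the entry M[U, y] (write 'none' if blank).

U -> y Q T

FIRST(U) = {epsilon, d, y}
FIRST(Q) = {a}
FIRST(T) = {z}
FOLLOW(U) includes $ since U is the start symbol.
FOLLOW(U): U appears on no right-hand side. Thus FOLLOW(U) = {$}.
For U -> d a: FIRST(d a) = {d}, so it goes in M[U, t] for t ∈ {d}.
For U -> y Q T: FIRST(y Q T) = {y}, so it goes in M[U, t] for t ∈ {y}.
For U -> epsilon: FIRST(epsilon) = {epsilon}, so it goes in M[U, t] for t ∈ {}; since epsilon ∈ FIRST, also for every t ∈ FOLLOW(U) = {$}.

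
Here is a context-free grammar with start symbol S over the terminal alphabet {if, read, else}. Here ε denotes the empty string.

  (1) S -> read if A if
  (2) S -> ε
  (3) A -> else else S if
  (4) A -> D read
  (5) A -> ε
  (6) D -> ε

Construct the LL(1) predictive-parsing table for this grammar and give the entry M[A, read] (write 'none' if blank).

A -> D read

FIRST(S) = {ε, read}
FIRST(D) = {ε}
FIRST(A) = {ε, else, read}  (via D read)
FOLLOW(S) includes $ since S is the start symbol.
FOLLOW(A): in S->read if A if, A is followed by if with FIRST {if}. Thus FOLLOW(A) = {if}.
For A -> else else S if: FIRST(else else S if) = {else}, so it goes in M[A, t] for t ∈ {else}.
For A -> D read: FIRST(D read) = {read}, so it goes in M[A, t] for t ∈ {read}.
For A -> ε: FIRST(ε) = {ε}, so it goes in M[A, t] for t ∈ {}; since ε ∈ FIRST, also for every t ∈ FOLLOW(A) = {if}.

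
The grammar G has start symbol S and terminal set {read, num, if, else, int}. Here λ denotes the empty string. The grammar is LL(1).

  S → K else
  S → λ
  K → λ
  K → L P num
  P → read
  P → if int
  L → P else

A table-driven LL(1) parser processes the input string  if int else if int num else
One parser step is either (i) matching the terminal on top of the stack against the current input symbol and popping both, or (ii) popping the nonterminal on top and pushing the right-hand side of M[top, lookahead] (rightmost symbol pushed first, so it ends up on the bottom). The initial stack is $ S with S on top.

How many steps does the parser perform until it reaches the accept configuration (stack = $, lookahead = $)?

step 1: stack=$ S  input=if int else if int num else $  — expand S → K else
step 2: stack=$ else K  input=if int else if int num else $  — expand K → L P num
step 3: stack=$ else num P L  input=if int else if int num else $  — expand L → P else
step 4: stack=$ else num P else P  input=if int else if int num else $  — expand P → if int
step 5: stack=$ else num P else int if  input=if int else if int num else $  — match if
step 6: stack=$ else num P else int  input=int else if int num else $  — match int
step 7: stack=$ else num P else  input=else if int num else $  — match else
step 8: stack=$ else num P  input=if int num else $  — expand P → if int
step 9: stack=$ else num int if  input=if int num else $  — match if
step 10: stack=$ else num int  input=int num else $  — match int
step 11: stack=$ else num  input=num else $  — match num
step 12: stack=$ else  input=else $  — match else
Accept reached after 12 steps.

12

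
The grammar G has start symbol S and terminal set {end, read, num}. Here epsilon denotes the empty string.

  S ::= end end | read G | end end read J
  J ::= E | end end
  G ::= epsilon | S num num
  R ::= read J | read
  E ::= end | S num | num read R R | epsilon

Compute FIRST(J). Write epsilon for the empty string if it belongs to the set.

{epsilon, end, num, read}

FIRST(S) = {end, read}
FIRST(R) = {read}
FIRST(G) = {epsilon, end, read}  (via S num num)
FIRST(E) = {epsilon, end, num, read}  (via S num)
FIRST(J) = {epsilon, end, num, read}  (via E)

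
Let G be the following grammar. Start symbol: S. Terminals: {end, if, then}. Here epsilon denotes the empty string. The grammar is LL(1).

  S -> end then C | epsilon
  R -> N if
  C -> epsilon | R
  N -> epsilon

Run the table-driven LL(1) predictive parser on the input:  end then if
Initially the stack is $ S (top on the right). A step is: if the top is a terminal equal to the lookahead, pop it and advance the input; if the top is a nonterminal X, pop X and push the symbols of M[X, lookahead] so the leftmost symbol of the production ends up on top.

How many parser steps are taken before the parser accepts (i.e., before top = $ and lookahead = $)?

     Stack         Input          Action
  1  $ S           end then if $  expand S -> end then C
  2  $ C then end  end then if $  match end
  3  $ C then      then if $      match then
  4  $ C           if $           expand C -> R
  5  $ R           if $           expand R -> N if
  6  $ if N        if $           expand N -> epsilon
  7  $ if          if $           match if
Accept reached after 7 steps.

7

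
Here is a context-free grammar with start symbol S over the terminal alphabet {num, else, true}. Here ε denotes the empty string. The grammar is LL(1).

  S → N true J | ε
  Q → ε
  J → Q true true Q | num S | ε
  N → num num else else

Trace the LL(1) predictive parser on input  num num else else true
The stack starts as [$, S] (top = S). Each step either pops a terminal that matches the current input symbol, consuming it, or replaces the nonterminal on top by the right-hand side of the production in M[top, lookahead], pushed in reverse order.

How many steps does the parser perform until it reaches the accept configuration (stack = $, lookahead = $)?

8

     Stack                       Input                     Action
  1  $ S                         num num else else true $  expand S → N true J
  2  $ J true N                  num num else else true $  expand N → num num else else
  3  $ J true else else num num  num num else else true $  match num
  4  $ J true else else num      num else else true $      match num
  5  $ J true else else          else else true $          match else
  6  $ J true else               else true $               match else
  7  $ J true                    true $                    match true
  8  $ J                         $                         expand J → ε
Accept reached after 8 steps.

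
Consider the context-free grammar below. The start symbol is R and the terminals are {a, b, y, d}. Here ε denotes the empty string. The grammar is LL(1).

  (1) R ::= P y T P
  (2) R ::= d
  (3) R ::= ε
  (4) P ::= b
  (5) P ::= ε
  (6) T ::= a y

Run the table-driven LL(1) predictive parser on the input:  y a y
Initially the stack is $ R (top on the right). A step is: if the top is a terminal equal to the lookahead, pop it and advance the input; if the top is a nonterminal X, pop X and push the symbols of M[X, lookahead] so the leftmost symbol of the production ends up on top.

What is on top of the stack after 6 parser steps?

     Stack      Input    Action
  1  $ R        y a y $  expand R ::= P y T P
  2  $ P T y P  y a y $  expand P ::= ε
  3  $ P T y    y a y $  match y
  4  $ P T      a y $    expand T ::= a y
  5  $ P y a    a y $    match a
  6  $ P y      y $      match y
Stack after step 6: $ P (top = P).

P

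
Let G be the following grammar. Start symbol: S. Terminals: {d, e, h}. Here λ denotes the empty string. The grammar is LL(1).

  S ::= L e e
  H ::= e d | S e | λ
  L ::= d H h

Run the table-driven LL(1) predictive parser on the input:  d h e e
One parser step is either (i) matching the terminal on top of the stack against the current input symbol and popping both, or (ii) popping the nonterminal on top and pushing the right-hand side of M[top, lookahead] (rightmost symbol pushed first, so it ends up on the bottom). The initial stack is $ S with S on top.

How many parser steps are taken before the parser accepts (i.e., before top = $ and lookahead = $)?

7

step 1: stack=$ S  input=d h e e $  — expand S ::= L e e
step 2: stack=$ e e L  input=d h e e $  — expand L ::= d H h
step 3: stack=$ e e h H d  input=d h e e $  — match d
step 4: stack=$ e e h H  input=h e e $  — expand H ::= λ
step 5: stack=$ e e h  input=h e e $  — match h
step 6: stack=$ e e  input=e e $  — match e
step 7: stack=$ e  input=e $  — match e
Accept reached after 7 steps.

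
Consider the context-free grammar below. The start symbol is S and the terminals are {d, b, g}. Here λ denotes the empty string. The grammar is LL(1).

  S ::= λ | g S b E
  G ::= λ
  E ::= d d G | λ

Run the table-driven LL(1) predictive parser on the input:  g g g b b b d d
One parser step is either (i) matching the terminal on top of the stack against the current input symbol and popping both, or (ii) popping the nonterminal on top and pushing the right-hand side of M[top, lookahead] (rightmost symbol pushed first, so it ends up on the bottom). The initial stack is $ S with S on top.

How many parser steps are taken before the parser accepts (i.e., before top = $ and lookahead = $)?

      Stack              Input              Action
   1  $ S                g g g b b b d d $  expand S ::= g S b E
   2  $ E b S g          g g g b b b d d $  match g
   3  $ E b S            g g b b b d d $    expand S ::= g S b E
   4  $ E b E b S g      g g b b b d d $    match g
   5  $ E b E b S        g b b b d d $      expand S ::= g S b E
   6  $ E b E b E b S g  g b b b d d $      match g
   7  $ E b E b E b S    b b b d d $        expand S ::= λ
   8  $ E b E b E b      b b b d d $        match b
   9  $ E b E b E        b b d d $          expand E ::= λ
  10  $ E b E b          b b d d $          match b
  11  $ E b E            b d d $            expand E ::= λ
  12  $ E b              b d d $            match b
  13  $ E                d d $              expand E ::= d d G
  14  $ G d d            d d $              match d
  15  $ G d              d $                match d
  16  $ G                $                  expand G ::= λ
Accept reached after 16 steps.

16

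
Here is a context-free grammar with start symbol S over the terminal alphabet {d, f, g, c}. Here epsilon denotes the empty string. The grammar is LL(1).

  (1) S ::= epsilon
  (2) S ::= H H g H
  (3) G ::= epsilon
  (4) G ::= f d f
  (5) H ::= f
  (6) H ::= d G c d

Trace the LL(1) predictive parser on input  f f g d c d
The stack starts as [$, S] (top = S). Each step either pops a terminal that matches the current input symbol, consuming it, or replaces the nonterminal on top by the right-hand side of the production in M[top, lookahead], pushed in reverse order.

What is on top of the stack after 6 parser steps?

step 1: stack=$ S  input=f f g d c d $  — expand S ::= H H g H
step 2: stack=$ H g H H  input=f f g d c d $  — expand H ::= f
step 3: stack=$ H g H f  input=f f g d c d $  — match f
step 4: stack=$ H g H  input=f g d c d $  — expand H ::= f
step 5: stack=$ H g f  input=f g d c d $  — match f
step 6: stack=$ H g  input=g d c d $  — match g
Stack after step 6: $ H (top = H).

H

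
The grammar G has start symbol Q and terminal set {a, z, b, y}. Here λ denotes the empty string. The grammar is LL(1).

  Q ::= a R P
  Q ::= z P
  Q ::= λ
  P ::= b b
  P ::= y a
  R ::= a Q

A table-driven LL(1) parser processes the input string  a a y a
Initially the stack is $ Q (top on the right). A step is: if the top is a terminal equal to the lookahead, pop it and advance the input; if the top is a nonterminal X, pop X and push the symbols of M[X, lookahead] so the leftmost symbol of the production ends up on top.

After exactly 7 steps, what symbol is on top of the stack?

     Stack    Input      Action
  1  $ Q      a a y a $  expand Q ::= a R P
  2  $ P R a  a a y a $  match a
  3  $ P R    a y a $    expand R ::= a Q
  4  $ P Q a  a y a $    match a
  5  $ P Q    y a $      expand Q ::= λ
  6  $ P      y a $      expand P ::= y a
  7  $ a y    y a $      match y
Stack after step 7: $ a (top = a).

a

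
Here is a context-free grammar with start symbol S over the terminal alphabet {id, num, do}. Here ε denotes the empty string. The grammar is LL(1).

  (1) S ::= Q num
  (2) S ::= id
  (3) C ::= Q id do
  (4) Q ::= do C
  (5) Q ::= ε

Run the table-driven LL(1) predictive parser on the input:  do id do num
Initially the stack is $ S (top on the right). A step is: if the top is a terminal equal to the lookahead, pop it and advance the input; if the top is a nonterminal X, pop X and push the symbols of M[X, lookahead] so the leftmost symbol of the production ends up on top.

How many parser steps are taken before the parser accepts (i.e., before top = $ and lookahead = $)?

step 1: stack=$ S  input=do id do num $  — expand S ::= Q num
step 2: stack=$ num Q  input=do id do num $  — expand Q ::= do C
step 3: stack=$ num C do  input=do id do num $  — match do
step 4: stack=$ num C  input=id do num $  — expand C ::= Q id do
step 5: stack=$ num do id Q  input=id do num $  — expand Q ::= ε
step 6: stack=$ num do id  input=id do num $  — match id
step 7: stack=$ num do  input=do num $  — match do
step 8: stack=$ num  input=num $  — match num
Accept reached after 8 steps.

8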